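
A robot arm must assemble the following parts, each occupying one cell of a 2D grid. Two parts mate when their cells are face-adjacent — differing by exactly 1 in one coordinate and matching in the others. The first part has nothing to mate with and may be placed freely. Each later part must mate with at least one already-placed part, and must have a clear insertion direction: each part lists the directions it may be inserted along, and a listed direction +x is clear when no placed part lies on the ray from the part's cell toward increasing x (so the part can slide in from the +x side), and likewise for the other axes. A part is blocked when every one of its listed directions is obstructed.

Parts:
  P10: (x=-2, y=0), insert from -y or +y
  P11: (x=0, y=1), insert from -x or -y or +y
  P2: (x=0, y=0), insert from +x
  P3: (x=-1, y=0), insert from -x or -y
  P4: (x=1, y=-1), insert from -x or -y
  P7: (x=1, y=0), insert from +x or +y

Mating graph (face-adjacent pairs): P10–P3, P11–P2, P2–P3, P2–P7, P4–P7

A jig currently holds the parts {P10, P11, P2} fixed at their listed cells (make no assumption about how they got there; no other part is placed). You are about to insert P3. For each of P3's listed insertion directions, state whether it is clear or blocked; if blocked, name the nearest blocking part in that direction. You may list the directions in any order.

-x: blocked by P10; -y: clear

-x: nearest on ray is P10@(-2, 0) ⇒ blocked
-y: ray from P3(-1, 0) has no placed part ⇒ clear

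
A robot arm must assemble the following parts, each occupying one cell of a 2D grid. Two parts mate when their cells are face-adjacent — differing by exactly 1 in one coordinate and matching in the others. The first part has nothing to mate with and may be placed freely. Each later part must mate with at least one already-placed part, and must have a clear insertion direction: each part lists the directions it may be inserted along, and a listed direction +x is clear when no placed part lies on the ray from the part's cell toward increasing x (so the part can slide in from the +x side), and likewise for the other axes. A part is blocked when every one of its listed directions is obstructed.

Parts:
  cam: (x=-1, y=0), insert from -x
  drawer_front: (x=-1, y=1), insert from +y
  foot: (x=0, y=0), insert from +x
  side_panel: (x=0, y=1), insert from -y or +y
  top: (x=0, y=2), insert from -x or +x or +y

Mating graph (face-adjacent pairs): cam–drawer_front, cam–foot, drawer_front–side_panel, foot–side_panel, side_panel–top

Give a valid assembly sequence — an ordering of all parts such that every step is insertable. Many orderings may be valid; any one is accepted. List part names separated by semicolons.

side_panel; top; foot; cam; drawer_front

1. side_panel@(0, 1) [-y clear] — {side_panel}
2. top@(0, 2) [-x clear] — {side_panel, top}
3. foot@(0, 0) [+x clear] — {foot, side_panel, top}
4. cam@(-1, 0) [-x clear] — {cam, foot, side_panel, top}
5. drawer_front@(-1, 1) [+y clear] — {cam, drawer_front, foot, side_panel, top}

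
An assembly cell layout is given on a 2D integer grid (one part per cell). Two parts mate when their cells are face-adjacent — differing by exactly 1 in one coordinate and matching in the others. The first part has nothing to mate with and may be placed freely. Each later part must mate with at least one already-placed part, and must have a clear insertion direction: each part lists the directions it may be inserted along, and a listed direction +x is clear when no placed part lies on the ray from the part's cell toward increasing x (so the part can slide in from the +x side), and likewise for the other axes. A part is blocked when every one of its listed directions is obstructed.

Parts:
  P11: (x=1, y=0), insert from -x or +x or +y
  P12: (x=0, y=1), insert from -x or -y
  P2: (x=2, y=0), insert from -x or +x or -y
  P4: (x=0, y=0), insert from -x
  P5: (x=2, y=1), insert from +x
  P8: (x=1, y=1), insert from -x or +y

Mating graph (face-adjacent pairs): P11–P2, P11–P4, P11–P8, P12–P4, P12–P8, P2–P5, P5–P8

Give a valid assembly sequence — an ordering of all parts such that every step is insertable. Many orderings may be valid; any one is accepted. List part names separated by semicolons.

1. P2@(2, 0) [-x clear] — {P2}
2. P5@(2, 1) [+x clear] — {P2, P5}
3. P8@(1, 1) [-x clear] — {P2, P5, P8}
4. P12@(0, 1) [-x clear] — {P12, P2, P5, P8}
5. P11@(1, 0) [-x clear] — {P11, P12, P2, P5, P8}
6. P4@(0, 0) [-x clear] — {P11, P12, P2, P4, P5, P8}

P2; P5; P8; P12; P11; P4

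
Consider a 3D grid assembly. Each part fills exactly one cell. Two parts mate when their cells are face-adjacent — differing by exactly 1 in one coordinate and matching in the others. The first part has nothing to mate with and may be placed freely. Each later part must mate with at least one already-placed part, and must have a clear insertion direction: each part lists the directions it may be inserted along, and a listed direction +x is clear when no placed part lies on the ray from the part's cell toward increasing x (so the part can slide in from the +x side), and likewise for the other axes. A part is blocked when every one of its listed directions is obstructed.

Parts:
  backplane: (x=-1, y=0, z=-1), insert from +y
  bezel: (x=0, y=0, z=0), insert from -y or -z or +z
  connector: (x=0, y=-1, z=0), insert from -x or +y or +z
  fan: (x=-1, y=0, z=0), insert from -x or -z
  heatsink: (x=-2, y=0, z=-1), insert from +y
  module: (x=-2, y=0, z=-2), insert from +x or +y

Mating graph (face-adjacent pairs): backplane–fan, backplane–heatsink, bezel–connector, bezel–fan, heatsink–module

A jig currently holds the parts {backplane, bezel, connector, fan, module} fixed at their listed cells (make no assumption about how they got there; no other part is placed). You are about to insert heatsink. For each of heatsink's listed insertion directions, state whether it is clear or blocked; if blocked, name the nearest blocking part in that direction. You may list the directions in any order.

+y: ray from heatsink(-2, 0, -1) has no placed part ⇒ clear

+y: clear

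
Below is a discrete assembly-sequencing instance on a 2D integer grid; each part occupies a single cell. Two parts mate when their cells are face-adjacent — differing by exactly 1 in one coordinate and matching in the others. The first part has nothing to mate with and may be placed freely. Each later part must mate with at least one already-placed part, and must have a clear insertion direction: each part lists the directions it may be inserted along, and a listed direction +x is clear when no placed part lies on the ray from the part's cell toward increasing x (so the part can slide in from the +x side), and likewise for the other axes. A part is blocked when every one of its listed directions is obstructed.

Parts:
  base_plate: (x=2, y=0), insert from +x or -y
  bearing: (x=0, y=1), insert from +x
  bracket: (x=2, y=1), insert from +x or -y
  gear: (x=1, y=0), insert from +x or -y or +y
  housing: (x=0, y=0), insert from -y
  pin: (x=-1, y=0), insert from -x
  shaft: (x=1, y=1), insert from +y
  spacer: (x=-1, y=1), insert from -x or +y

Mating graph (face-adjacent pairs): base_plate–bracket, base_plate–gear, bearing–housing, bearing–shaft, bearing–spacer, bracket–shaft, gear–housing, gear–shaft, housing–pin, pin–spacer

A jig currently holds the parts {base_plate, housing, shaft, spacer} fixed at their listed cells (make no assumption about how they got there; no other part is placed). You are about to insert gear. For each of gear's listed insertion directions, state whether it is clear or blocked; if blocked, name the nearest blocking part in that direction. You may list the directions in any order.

+x: blocked by base_plate; +y: blocked by shaft; -y: clear

+x: nearest on ray is base_plate@(2, 0) ⇒ blocked
-y: ray from gear(1, 0) has no placed part ⇒ clear
+y: nearest on ray is shaft@(1, 1) ⇒ blocked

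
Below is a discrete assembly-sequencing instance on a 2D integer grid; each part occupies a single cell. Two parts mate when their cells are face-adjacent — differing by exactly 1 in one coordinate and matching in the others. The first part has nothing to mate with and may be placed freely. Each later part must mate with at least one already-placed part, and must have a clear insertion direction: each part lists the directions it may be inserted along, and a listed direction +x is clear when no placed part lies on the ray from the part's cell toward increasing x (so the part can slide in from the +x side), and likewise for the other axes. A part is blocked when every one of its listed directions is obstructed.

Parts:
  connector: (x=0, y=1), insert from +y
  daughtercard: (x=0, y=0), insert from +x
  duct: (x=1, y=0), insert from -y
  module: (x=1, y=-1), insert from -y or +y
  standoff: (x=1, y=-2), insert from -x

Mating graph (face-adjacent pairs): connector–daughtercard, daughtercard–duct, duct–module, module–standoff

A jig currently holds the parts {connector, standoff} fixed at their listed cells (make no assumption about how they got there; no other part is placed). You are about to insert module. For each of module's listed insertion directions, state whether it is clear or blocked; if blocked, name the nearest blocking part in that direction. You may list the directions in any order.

+y: clear; -y: blocked by standoff

-y: nearest on ray is standoff@(1, -2) ⇒ blocked
+y: ray from module(1, -1) has no placed part ⇒ clear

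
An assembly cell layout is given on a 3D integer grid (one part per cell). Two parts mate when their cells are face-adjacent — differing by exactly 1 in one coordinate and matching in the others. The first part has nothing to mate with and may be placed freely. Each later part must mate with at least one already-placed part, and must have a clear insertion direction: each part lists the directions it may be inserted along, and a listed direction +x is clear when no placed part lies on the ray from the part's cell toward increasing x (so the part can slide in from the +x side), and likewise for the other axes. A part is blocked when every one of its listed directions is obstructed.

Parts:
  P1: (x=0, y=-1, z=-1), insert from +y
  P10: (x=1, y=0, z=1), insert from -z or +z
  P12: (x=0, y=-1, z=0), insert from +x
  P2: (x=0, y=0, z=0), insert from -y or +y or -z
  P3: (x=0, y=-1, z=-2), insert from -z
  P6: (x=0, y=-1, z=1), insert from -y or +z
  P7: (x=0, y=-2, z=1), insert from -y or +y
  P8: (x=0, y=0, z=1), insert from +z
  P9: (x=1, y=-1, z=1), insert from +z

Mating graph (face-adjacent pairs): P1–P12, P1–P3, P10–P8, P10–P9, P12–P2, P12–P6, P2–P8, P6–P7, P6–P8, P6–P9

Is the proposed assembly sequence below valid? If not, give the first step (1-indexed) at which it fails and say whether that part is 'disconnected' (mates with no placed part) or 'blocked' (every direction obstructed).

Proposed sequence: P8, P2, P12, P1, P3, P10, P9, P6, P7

1. P8@(0, 0, 1) [+z clear] — {P8}
2. P2@(0, 0, 0) [-y clear] — {P2, P8}
3. P12@(0, -1, 0) [+x clear] — {P12, P2, P8}
4. P1@(0, -1, -1) [+y clear] — {P1, P12, P2, P8}
5. P3@(0, -1, -2) [-z clear] — {P1, P12, P2, P3, P8}
6. P10@(1, 0, 1) [-z clear] — {P1, P10, P12, P2, P3, P8}
7. P9@(1, -1, 1) [+z clear] — {P1, P10, P12, P2, P3, P8, P9}
8. P6@(0, -1, 1) [-y clear] — {P1, P10, P12, P2, P3, P6, P8, P9}
9. P7@(0, -2, 1) [-y clear] — {P1, P10, P12, P2, P3, P6, P7, P8, P9}

Valid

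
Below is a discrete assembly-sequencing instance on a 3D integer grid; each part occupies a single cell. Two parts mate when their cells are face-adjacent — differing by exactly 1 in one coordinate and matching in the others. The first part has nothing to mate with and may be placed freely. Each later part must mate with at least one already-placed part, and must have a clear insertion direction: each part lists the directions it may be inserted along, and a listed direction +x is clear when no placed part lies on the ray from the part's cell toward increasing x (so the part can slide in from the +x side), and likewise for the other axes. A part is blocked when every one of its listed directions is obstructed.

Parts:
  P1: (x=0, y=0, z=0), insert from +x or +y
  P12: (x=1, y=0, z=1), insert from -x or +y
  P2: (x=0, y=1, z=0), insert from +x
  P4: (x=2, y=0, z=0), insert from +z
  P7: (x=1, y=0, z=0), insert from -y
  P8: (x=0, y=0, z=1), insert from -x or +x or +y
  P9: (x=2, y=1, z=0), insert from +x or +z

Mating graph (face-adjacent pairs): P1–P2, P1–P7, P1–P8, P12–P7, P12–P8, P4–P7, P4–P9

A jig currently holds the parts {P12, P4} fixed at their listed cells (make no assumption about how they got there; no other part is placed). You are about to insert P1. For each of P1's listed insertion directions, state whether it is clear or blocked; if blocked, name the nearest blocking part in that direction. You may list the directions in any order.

+x: blocked by P4; +y: clear

+x: nearest on ray is P4@(2, 0, 0) ⇒ blocked
+y: ray from P1(0, 0, 0) has no placed part ⇒ clear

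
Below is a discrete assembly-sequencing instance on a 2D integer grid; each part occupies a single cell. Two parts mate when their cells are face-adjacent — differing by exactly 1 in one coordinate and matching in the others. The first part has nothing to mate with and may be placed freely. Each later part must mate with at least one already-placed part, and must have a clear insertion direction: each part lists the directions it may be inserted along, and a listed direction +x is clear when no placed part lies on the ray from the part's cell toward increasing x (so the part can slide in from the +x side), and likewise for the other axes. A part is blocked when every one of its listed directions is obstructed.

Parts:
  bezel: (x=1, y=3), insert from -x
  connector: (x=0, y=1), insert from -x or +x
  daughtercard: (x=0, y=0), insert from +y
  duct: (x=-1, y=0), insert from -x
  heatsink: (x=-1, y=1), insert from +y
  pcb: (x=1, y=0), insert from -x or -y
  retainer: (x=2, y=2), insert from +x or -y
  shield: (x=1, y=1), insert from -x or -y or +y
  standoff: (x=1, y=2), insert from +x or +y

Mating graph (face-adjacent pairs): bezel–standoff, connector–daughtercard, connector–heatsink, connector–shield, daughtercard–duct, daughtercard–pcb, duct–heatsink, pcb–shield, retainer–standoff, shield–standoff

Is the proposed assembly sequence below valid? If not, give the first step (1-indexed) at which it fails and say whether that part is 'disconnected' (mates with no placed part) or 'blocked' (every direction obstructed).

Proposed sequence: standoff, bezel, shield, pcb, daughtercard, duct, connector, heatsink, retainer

1. standoff@(1, 2) [+x clear] — {standoff}
2. bezel@(1, 3) [-x clear] — {bezel, standoff}
3. shield@(1, 1) [-x clear] — {bezel, shield, standoff}
4. pcb@(1, 0) [-x clear] — {bezel, pcb, shield, standoff}
5. daughtercard@(0, 0) [+y clear] — {bezel, daughtercard, pcb, shield, standoff}
6. duct@(-1, 0) [-x clear] — {bezel, daughtercard, duct, pcb, shield, standoff}
7. connector@(0, 1) [-x clear] — {bezel, connector, daughtercard, duct, pcb, shield, standoff}
8. heatsink@(-1, 1) [+y clear] — {bezel, connector, daughtercard, duct, heatsink, pcb, shield, standoff}
9. retainer@(2, 2) [+x clear] — {bezel, connector, daughtercard, duct, heatsink, pcb, retainer, shield, standoff}

Valid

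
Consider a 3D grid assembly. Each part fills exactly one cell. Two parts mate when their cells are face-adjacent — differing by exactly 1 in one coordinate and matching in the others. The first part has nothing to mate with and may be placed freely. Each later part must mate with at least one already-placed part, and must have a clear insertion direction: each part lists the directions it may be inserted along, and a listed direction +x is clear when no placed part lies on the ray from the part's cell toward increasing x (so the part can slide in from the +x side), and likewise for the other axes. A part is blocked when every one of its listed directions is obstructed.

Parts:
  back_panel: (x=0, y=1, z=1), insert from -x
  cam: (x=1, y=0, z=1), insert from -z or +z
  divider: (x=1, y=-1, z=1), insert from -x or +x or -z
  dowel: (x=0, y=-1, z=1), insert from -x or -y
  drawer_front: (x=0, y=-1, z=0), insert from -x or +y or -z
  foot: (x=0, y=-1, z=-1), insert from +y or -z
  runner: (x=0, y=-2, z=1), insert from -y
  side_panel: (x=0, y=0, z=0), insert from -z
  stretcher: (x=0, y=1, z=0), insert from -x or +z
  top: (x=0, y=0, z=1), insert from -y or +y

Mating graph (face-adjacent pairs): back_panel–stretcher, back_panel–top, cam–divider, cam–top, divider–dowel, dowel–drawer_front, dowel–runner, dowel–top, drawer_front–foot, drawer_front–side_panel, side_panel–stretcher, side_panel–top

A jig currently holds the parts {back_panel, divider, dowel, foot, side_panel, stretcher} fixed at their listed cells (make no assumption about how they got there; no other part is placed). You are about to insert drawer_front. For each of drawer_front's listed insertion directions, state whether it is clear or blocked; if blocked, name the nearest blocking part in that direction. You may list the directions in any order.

-x: ray from drawer_front(0, -1, 0) has no placed part ⇒ clear
+y: nearest on ray is side_panel@(0, 0, 0) ⇒ blocked
-z: nearest on ray is foot@(0, -1, -1) ⇒ blocked

+y: blocked by side_panel; -x: clear; -z: blocked by foot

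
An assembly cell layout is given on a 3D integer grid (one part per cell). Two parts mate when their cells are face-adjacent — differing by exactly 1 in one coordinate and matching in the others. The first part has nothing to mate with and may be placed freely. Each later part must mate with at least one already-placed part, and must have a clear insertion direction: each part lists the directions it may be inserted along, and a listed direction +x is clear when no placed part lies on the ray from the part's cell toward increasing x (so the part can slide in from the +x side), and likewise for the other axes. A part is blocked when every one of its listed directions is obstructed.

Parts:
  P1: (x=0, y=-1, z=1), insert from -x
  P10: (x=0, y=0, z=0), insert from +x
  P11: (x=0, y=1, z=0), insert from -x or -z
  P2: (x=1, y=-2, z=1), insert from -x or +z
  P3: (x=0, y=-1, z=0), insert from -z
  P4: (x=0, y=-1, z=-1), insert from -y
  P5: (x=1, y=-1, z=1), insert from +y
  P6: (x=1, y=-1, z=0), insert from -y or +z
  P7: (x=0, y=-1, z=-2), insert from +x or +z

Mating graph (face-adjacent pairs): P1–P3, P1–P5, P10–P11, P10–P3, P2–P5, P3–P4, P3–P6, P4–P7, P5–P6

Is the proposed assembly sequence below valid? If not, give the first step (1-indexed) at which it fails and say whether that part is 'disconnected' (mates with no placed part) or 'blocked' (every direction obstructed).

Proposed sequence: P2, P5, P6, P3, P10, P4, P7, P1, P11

1. P2@(1, -2, 1) [-x clear] — {P2}
2. P5@(1, -1, 1) [+y clear] — {P2, P5}
3. P6@(1, -1, 0) [-y clear] — {P2, P5, P6}
4. P3@(0, -1, 0) [-z clear] — {P2, P3, P5, P6}
5. P10@(0, 0, 0) [+x clear] — {P10, P2, P3, P5, P6}
6. P4@(0, -1, -1) [-y clear] — {P10, P2, P3, P4, P5, P6}
7. P7@(0, -1, -2) [+x clear] — {P10, P2, P3, P4, P5, P6, P7}
8. P1@(0, -1, 1) [-x clear] — {P1, P10, P2, P3, P4, P5, P6, P7}
9. P11@(0, 1, 0) [-x clear] — {P1, P10, P11, P2, P3, P4, P5, P6, P7}

Valid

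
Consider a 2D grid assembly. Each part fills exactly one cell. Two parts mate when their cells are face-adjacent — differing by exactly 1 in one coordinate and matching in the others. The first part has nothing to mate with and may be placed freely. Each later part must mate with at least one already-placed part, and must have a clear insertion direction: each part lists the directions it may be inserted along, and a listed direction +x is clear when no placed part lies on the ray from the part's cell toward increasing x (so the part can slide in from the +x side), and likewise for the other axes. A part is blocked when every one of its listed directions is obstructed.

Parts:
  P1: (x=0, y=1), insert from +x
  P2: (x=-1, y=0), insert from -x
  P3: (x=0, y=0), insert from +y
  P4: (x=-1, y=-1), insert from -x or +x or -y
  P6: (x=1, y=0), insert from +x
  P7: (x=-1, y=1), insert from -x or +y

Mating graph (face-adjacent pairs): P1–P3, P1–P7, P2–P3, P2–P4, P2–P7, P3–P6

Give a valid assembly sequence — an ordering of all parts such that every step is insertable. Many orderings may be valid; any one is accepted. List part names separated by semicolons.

P3; P6; P2; P4; P7; P1

1. P3@(0, 0) [+y clear] — {P3}
2. P6@(1, 0) [+x clear] — {P3, P6}
3. P2@(-1, 0) [-x clear] — {P2, P3, P6}
4. P4@(-1, -1) [-x clear] — {P2, P3, P4, P6}
5. P7@(-1, 1) [-x clear] — {P2, P3, P4, P6, P7}
6. P1@(0, 1) [+x clear] — {P1, P2, P3, P4, P6, P7}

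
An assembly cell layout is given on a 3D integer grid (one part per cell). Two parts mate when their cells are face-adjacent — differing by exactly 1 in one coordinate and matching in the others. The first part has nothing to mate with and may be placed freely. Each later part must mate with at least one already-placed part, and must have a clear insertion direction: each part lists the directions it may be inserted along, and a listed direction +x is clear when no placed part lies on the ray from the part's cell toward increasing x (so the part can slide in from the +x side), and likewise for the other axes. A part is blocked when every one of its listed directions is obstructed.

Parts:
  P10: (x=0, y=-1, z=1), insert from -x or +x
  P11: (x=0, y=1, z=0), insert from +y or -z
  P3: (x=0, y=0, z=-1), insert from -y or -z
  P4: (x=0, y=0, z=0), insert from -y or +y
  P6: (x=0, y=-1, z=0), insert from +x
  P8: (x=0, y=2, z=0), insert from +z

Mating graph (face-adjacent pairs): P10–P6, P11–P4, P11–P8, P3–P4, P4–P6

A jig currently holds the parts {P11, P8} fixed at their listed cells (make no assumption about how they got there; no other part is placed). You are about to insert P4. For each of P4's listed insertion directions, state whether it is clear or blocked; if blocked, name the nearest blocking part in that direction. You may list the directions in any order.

-y: ray from P4(0, 0, 0) has no placed part ⇒ clear
+y: nearest on ray is P11@(0, 1, 0) ⇒ blocked

+y: blocked by P11; -y: clear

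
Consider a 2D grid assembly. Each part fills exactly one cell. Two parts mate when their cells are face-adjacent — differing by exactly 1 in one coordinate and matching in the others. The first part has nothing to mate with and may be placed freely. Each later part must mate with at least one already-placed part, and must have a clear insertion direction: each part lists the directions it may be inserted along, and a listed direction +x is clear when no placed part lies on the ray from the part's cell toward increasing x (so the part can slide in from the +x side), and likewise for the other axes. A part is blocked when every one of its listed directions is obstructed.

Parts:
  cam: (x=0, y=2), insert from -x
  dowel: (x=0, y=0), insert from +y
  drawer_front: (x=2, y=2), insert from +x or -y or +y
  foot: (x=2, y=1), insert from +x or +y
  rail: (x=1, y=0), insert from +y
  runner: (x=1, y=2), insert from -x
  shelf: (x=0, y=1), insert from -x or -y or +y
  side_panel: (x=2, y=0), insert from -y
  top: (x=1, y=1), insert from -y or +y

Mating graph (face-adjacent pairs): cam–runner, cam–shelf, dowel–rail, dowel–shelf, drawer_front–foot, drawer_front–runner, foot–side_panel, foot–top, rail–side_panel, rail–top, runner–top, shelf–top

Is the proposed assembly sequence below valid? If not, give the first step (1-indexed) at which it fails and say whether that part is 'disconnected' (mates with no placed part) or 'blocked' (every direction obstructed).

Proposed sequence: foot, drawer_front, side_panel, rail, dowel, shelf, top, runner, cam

1. foot@(2, 1) [+x clear] — {foot}
2. drawer_front@(2, 2) [+x clear] — {drawer_front, foot}
3. side_panel@(2, 0) [-y clear] — {drawer_front, foot, side_panel}
4. rail@(1, 0) [+y clear] — {drawer_front, foot, rail, side_panel}
5. dowel@(0, 0) [+y clear] — {dowel, drawer_front, foot, rail, side_panel}
6. shelf@(0, 1) [-x clear] — {dowel, drawer_front, foot, rail, shelf, side_panel}
7. top@(1, 1) [+y clear] — {dowel, drawer_front, foot, rail, shelf, side_panel, top}
8. runner@(1, 2) [-x clear] — {dowel, drawer_front, foot, rail, runner, shelf, side_panel, top}
9. cam@(0, 2) [-x clear] — {cam, dowel, drawer_front, foot, rail, runner, shelf, side_panel, top}

Valid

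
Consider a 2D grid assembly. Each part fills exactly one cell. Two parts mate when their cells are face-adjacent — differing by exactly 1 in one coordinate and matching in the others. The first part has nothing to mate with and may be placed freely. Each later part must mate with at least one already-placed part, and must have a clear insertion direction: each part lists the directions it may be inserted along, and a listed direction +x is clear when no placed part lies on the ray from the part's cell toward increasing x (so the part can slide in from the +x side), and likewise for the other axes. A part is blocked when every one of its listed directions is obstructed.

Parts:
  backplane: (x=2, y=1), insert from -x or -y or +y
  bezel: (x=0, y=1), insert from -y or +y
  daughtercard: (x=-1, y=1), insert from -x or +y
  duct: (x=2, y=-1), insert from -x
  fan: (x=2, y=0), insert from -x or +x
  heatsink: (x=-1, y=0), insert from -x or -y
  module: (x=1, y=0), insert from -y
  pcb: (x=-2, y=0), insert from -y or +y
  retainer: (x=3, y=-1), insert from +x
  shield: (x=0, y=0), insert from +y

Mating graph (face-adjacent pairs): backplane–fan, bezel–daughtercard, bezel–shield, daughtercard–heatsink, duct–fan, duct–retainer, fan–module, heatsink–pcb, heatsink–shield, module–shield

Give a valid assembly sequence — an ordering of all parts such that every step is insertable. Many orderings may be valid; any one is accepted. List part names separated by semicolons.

1. module@(1, 0) [-y clear] — {module}
2. fan@(2, 0) [+x clear] — {fan, module}
3. duct@(2, -1) [-x clear] — {duct, fan, module}
4. backplane@(2, 1) [-x clear] — {backplane, duct, fan, module}
5. retainer@(3, -1) [+x clear] — {backplane, duct, fan, module, retainer}
6. shield@(0, 0) [+y clear] — {backplane, duct, fan, module, retainer, shield}
7. bezel@(0, 1) [+y clear] — {backplane, bezel, duct, fan, module, retainer, shield}
8. heatsink@(-1, 0) [-x clear] — {backplane, bezel, duct, fan, heatsink, module, retainer, shield}
9. pcb@(-2, 0) [-y clear] — {backplane, bezel, duct, fan, heatsink, module, pcb, retainer, shield}
10. daughtercard@(-1, 1) [-x clear] — {backplane, bezel, daughtercard, duct, fan, heatsink, module, pcb, retainer, shield}

module; fan; duct; backplane; retainer; shield; bezel; heatsink; pcb; daughtercard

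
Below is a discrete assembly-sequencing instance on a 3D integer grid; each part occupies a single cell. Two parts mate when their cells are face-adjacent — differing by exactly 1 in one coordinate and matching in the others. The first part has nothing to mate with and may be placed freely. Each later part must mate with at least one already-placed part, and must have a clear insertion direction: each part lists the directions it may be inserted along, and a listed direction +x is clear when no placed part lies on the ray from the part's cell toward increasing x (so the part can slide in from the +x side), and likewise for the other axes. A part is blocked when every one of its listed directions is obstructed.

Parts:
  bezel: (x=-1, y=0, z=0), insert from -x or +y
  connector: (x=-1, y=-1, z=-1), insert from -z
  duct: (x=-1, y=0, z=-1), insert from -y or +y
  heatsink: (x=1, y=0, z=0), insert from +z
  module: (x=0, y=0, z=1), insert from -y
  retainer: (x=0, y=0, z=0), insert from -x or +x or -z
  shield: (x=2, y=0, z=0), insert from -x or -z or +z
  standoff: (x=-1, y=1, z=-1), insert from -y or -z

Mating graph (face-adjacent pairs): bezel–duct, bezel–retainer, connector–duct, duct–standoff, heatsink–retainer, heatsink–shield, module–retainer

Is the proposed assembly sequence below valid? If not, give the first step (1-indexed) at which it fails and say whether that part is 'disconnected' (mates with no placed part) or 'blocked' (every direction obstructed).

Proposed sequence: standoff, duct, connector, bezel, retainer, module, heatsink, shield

Valid

1. standoff@(-1, 1, -1) [-y clear] — {standoff}
2. duct@(-1, 0, -1) [-y clear] — {duct, standoff}
3. connector@(-1, -1, -1) [-z clear] — {connector, duct, standoff}
4. bezel@(-1, 0, 0) [-x clear] — {bezel, connector, duct, standoff}
5. retainer@(0, 0, 0) [+x clear] — {bezel, connector, duct, retainer, standoff}
6. module@(0, 0, 1) [-y clear] — {bezel, connector, duct, module, retainer, standoff}
7. heatsink@(1, 0, 0) [+z clear] — {bezel, connector, duct, heatsink, module, retainer, standoff}
8. shield@(2, 0, 0) [-z clear] — {bezel, connector, duct, heatsink, module, retainer, shield, standoff}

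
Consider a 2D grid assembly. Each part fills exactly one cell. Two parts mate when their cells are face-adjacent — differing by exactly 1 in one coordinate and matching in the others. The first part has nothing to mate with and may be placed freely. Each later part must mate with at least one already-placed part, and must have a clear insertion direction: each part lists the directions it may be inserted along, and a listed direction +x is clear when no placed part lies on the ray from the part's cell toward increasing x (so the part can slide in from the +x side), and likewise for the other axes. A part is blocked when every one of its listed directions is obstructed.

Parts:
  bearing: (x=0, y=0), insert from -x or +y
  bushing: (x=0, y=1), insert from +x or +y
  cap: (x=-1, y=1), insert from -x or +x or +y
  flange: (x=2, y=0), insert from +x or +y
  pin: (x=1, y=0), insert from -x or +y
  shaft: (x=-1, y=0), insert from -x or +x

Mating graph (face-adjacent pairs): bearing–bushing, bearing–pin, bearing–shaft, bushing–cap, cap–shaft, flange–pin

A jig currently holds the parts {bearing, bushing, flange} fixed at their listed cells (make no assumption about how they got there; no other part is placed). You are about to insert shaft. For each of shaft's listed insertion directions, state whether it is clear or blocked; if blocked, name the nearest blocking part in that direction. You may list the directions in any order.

+x: blocked by bearing; -x: clear

-x: ray from shaft(-1, 0) has no placed part ⇒ clear
+x: nearest on ray is bearing@(0, 0) ⇒ blocked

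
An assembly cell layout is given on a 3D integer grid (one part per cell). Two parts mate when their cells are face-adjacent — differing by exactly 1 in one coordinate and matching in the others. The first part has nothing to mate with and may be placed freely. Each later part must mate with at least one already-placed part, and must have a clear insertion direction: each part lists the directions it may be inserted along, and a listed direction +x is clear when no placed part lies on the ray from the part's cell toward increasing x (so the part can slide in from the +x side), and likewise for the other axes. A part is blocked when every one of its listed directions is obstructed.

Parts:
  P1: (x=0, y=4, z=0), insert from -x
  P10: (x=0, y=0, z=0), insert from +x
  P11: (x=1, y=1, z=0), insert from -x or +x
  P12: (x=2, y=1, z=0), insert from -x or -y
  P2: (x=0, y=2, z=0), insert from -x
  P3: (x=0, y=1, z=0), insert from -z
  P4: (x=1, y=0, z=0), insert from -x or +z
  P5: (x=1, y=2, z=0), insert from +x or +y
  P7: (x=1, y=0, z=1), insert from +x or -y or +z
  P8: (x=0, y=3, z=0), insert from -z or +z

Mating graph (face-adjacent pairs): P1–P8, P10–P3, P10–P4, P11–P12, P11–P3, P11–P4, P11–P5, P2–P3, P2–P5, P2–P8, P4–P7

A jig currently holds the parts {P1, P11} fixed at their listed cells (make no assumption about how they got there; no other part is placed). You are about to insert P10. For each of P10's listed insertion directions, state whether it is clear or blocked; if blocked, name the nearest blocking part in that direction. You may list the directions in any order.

+x: ray from P10(0, 0, 0) has no placed part ⇒ clear

+x: clear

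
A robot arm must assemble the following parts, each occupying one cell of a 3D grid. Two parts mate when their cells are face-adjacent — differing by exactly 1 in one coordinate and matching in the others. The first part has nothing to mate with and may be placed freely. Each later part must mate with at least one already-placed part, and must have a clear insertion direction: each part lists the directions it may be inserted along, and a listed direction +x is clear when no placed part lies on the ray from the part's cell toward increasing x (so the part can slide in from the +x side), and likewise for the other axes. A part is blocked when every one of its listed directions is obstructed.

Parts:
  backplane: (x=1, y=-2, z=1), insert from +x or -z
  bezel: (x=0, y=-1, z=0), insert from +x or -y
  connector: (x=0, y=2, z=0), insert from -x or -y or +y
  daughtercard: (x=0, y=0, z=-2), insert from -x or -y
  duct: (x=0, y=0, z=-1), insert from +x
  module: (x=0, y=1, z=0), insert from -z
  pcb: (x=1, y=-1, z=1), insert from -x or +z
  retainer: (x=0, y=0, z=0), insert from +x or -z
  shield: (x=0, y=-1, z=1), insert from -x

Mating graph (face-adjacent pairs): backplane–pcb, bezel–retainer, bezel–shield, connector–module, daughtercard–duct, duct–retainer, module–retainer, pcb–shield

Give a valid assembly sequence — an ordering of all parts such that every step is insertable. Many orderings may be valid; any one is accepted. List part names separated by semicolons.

1. connector@(0, 2, 0) [-x clear] — {connector}
2. module@(0, 1, 0) [-z clear] — {connector, module}
3. retainer@(0, 0, 0) [+x clear] — {connector, module, retainer}
4. duct@(0, 0, -1) [+x clear] — {connector, duct, module, retainer}
5. daughtercard@(0, 0, -2) [-x clear] — {connector, daughtercard, duct, module, retainer}
6. bezel@(0, -1, 0) [+x clear] — {bezel, connector, daughtercard, duct, module, retainer}
7. shield@(0, -1, 1) [-x clear] — {bezel, connector, daughtercard, duct, module, retainer, shield}
8. pcb@(1, -1, 1) [+z clear] — {bezel, connector, daughtercard, duct, module, pcb, retainer, shield}
9. backplane@(1, -2, 1) [+x clear] — {backplane, bezel, connector, daughtercard, duct, module, pcb, retainer, shield}

connector; module; retainer; duct; daughtercard; bezel; shield; pcb; backplane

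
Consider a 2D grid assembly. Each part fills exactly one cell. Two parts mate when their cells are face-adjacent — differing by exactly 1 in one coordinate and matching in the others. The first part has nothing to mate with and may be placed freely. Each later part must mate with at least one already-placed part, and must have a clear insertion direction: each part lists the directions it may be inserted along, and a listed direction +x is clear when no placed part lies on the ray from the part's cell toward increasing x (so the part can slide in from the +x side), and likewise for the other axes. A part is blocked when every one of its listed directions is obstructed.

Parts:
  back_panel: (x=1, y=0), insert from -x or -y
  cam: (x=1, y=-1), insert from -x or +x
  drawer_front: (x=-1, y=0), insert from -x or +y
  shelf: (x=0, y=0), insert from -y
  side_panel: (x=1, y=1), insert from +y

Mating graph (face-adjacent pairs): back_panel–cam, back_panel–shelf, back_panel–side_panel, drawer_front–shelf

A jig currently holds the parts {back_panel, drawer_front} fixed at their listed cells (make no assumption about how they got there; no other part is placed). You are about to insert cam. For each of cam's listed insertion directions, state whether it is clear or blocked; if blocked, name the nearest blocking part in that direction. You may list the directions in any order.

-x: ray from cam(1, -1) has no placed part ⇒ clear
+x: ray from cam(1, -1) has no placed part ⇒ clear

+x: clear; -x: clear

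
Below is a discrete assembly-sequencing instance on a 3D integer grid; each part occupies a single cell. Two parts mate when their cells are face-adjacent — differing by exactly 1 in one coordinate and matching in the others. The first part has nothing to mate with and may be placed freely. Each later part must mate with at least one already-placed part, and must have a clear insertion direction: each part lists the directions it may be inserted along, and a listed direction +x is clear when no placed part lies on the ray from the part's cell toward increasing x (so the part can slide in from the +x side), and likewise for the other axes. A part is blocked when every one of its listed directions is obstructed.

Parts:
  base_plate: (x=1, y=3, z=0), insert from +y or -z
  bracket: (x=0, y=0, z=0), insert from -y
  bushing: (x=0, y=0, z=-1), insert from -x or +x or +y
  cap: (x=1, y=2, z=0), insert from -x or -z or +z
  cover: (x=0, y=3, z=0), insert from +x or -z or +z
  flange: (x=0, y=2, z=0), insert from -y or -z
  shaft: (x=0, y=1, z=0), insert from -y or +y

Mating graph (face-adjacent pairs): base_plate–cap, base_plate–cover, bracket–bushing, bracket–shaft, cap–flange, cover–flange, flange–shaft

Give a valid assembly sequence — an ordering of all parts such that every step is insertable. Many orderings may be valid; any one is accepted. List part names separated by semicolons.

1. bracket@(0, 0, 0) [-y clear] — {bracket}
2. bushing@(0, 0, -1) [-x clear] — {bracket, bushing}
3. shaft@(0, 1, 0) [+y clear] — {bracket, bushing, shaft}
4. flange@(0, 2, 0) [-z clear] — {bracket, bushing, flange, shaft}
5. cover@(0, 3, 0) [+x clear] — {bracket, bushing, cover, flange, shaft}
6. base_plate@(1, 3, 0) [+y clear] — {base_plate, bracket, bushing, cover, flange, shaft}
7. cap@(1, 2, 0) [-z clear] — {base_plate, bracket, bushing, cap, cover, flange, shaft}

bracket; bushing; shaft; flange; cover; base_plate; cap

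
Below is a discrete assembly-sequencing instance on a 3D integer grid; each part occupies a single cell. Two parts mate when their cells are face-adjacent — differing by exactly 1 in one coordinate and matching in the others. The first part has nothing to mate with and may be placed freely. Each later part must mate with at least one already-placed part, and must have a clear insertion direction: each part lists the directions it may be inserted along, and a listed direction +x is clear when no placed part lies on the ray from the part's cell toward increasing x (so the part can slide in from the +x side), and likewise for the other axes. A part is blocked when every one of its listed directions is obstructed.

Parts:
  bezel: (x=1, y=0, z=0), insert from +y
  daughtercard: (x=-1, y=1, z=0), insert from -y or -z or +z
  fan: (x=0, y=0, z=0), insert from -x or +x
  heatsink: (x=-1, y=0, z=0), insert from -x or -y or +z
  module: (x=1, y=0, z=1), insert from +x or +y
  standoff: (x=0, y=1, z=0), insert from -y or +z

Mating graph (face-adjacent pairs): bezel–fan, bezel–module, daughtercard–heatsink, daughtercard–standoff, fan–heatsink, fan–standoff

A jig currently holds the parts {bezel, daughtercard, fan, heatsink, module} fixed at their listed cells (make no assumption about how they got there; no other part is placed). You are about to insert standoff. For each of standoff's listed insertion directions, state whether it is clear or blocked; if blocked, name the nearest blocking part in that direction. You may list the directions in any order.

-y: nearest on ray is fan@(0, 0, 0) ⇒ blocked
+z: ray from standoff(0, 1, 0) has no placed part ⇒ clear

+z: clear; -y: blocked by fan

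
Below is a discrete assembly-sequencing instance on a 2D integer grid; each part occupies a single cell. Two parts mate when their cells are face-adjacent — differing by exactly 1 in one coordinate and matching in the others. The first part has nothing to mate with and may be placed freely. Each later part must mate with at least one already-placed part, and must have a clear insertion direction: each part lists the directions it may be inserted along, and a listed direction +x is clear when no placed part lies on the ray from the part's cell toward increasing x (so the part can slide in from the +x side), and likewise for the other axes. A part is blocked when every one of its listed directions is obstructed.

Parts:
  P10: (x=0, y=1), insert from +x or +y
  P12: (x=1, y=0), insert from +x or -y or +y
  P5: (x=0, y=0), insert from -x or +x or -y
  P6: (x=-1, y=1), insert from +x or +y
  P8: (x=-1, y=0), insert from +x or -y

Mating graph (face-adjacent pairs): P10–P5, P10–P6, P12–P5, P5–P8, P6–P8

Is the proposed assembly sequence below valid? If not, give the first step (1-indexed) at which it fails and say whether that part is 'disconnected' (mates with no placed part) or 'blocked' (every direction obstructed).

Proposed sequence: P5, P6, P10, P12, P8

Invalid at step 2 (disconnected)

1. P5@(0, 0) [-x clear] — {P5}
2. P6@(-1, 1) — no placed neighbour ⇒ disconnected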